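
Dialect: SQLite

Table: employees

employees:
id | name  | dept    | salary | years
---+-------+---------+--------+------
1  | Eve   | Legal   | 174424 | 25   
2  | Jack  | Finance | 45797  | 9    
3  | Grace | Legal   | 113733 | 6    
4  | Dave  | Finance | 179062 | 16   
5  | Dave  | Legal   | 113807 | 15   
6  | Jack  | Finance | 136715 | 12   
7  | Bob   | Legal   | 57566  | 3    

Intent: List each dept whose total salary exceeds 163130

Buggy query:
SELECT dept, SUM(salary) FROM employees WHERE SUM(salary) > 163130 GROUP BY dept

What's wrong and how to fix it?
Bug: WHERE runs before GROUP BY, so aggregates aren't available there

Fix: Use HAVING (which filters groups after aggregation) instead of WHERE

Corrected query:
SELECT dept, SUM(salary) FROM employees GROUP BY dept HAVING SUM(salary) > 163130

Result:
dept    | SUM(salary)
--------+------------
Finance | 361574     
Legal   | 459530     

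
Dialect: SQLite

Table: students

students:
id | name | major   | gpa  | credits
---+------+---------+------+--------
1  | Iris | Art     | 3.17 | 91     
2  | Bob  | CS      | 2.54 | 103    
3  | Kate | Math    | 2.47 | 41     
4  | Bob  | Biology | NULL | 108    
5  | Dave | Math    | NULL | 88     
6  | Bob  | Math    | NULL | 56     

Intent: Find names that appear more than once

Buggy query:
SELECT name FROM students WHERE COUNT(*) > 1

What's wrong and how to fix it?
Bug: COUNT(*) is an aggregate and cannot be used in WHERE

Fix: Group first, then use HAVING for the count condition

Corrected query:
SELECT name FROM students GROUP BY name HAVING COUNT(*) > 1

Result:
name
----
Bob 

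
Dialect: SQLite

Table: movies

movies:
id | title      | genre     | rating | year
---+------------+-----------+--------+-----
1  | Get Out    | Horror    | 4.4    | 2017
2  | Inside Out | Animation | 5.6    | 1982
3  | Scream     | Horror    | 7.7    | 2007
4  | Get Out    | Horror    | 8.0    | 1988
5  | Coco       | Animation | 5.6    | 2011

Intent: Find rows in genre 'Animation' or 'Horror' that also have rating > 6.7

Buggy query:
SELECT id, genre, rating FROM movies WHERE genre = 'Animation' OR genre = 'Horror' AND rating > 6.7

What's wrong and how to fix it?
Bug: AND binds tighter than OR, so this parses as genre = 'Animation' OR (genre = 'Horror' AND rating > 6.7)

Fix: Group the OR with parentheses (or use IN), then AND the threshold

Corrected query:
SELECT id, genre, rating FROM movies WHERE (genre = 'Animation' OR genre = 'Horror') AND rating > 6.7

Result:
id | genre  | rating
---+--------+-------
3  | Horror | 7.7   
4  | Horror | 8     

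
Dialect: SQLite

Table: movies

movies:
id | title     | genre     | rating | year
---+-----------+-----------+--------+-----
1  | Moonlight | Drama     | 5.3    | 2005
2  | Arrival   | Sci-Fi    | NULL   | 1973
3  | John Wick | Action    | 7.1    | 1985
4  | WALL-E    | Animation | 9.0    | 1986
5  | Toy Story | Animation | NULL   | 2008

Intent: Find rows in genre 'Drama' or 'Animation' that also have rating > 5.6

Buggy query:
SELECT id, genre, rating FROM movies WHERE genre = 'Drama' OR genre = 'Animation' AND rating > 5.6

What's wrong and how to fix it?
Bug: Without parentheses, AND is evaluated before OR, so the rating filter only applies to the 'Animation' branch

Fix: Group the OR with parentheses (or use IN), then AND the threshold

Corrected query:
SELECT id, genre, rating FROM movies WHERE (genre = 'Drama' OR genre = 'Animation') AND rating > 5.6

Result:
id | genre     | rating
---+-----------+-------
4  | Animation | 9     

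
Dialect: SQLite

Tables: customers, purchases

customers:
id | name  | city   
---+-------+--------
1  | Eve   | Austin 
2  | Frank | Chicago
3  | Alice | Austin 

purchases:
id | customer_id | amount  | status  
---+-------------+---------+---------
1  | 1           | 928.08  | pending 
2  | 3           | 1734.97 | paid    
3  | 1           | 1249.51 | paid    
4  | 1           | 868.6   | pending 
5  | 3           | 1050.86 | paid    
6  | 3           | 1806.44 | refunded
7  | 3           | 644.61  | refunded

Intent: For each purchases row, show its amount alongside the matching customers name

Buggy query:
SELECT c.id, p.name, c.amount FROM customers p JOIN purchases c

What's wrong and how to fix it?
Bug: JOIN with no ON clause produces a cartesian product; every purchases row pairs with every customers row

Fix: Specify the join condition linking the foreign key to the parent id

Corrected query:
SELECT c.id, p.name, c.amount FROM customers p JOIN purchases c ON c.customer_id = p.id

Result:
id | name  | amount 
---+-------+--------
1  | Eve   | 928.08 
2  | Alice | 1734.97
3  | Eve   | 1249.51
4  | Eve   | 868.6  
5  | Alice | 1050.86
6  | Alice | 1806.44
7  | Alice | 644.61 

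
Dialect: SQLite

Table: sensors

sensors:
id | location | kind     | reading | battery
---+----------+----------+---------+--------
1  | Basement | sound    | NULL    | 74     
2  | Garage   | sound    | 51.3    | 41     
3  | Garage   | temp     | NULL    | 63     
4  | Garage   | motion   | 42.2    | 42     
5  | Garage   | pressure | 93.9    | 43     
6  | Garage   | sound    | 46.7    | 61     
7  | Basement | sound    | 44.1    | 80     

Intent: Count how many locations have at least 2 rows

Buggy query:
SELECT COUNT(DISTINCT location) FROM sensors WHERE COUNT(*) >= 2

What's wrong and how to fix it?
Bug: COUNT(*) cannot appear in WHERE; the per-group count doesn't exist yet

Fix: Use a subquery that GROUPs and filters with HAVING, then count its rows

Corrected query:
SELECT COUNT(*) FROM (SELECT location FROM sensors GROUP BY location HAVING COUNT(*) >= 2)

Result:
COUNT(*)
--------
2       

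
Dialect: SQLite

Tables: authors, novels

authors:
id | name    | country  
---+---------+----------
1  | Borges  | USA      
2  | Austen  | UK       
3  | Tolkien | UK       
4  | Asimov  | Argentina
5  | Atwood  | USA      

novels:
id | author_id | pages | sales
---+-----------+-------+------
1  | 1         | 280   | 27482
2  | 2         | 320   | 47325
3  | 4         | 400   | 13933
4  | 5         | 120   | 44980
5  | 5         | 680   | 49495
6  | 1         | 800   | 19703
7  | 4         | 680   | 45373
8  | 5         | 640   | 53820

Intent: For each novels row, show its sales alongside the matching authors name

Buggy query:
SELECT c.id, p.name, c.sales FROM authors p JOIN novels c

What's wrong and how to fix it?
Bug: JOIN with no ON clause produces a cartesian product; every novels row pairs with every authors row

Fix: Specify the join condition linking the foreign key to the parent id

Corrected query:
SELECT c.id, p.name, c.sales FROM authors p JOIN novels c ON c.author_id = p.id

Result:
id | name   | sales
---+--------+------
1  | Borges | 27482
2  | Austen | 47325
3  | Asimov | 13933
4  | Atwood | 44980
5  | Atwood | 49495
6  | Borges | 19703
7  | Asimov | 45373
8  | Atwood | 53820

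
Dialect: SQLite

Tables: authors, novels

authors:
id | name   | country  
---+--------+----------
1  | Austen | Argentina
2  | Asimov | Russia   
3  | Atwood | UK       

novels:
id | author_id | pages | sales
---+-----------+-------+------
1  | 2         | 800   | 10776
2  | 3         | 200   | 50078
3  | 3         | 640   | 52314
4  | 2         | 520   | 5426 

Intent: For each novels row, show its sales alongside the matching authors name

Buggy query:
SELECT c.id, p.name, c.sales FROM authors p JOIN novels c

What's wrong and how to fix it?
Bug: JOIN with no ON clause produces a cartesian product; every novels row pairs with every authors row

Fix: Add ON c.author_id = p.id to the JOIN

Corrected query:
SELECT c.id, p.name, c.sales FROM authors p JOIN novels c ON c.author_id = p.id

Result:
id | name   | sales
---+--------+------
1  | Asimov | 10776
2  | Atwood | 50078
3  | Atwood | 52314
4  | Asimov | 5426 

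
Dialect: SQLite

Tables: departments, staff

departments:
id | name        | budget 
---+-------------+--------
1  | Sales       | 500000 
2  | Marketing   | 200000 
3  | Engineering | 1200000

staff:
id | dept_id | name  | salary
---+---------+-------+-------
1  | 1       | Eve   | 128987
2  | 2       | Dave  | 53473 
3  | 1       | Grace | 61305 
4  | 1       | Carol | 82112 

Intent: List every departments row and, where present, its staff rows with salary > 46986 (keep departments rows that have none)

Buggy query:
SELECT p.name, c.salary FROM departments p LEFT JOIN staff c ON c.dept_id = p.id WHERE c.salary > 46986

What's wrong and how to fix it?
Bug: A WHERE condition on the right-hand table after LEFT JOIN drops unmatched parents

Fix: Move the right-table condition into the ON clause so unmatched parents are kept

Corrected query:
SELECT p.name, c.salary FROM departments p LEFT JOIN staff c ON c.dept_id = p.id AND c.salary > 46986

Result:
name        | salary
------------+-------
Sales       | 61305 
Sales       | 82112 
Sales       | 128987
Marketing   | 53473 
Engineering | NULL  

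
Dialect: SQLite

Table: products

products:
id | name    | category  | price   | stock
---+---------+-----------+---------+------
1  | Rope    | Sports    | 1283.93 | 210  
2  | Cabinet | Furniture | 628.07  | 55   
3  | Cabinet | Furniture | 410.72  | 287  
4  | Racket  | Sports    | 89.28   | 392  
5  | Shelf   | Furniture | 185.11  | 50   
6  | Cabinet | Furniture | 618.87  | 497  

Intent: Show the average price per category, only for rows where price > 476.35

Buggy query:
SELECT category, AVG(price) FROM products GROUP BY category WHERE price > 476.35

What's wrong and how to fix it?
Bug: Row-level WHERE must come before GROUP BY in the clause order

Fix: Place WHERE between FROM and GROUP BY

Corrected query:
SELECT category, AVG(price) FROM products WHERE price > 476.35 GROUP BY category

Result:
category  | AVG(price)
----------+-----------
Furniture | 623.47    
Sports    | 1283.93   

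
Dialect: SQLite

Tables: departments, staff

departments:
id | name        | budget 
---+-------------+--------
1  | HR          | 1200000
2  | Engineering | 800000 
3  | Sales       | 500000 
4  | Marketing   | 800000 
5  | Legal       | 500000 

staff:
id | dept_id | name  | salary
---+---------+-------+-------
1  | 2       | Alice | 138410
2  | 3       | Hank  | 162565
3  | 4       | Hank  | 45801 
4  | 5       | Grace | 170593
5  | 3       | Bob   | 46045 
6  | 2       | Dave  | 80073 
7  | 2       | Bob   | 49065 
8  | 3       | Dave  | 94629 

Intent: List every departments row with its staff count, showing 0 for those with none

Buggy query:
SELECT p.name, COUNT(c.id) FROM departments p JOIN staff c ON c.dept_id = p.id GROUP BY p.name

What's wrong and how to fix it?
Bug: An inner join excludes parents with zero children

Fix: Use LEFT JOIN so parents without children still appear (COUNT(c.id) gives 0)

Corrected query:
SELECT p.name, COUNT(c.id) FROM departments p LEFT JOIN staff c ON c.dept_id = p.id GROUP BY p.name

Result:
name        | COUNT(c.id)
------------+------------
Engineering | 3          
HR          | 0          
Legal       | 1          
Marketing   | 1          
Sales       | 3          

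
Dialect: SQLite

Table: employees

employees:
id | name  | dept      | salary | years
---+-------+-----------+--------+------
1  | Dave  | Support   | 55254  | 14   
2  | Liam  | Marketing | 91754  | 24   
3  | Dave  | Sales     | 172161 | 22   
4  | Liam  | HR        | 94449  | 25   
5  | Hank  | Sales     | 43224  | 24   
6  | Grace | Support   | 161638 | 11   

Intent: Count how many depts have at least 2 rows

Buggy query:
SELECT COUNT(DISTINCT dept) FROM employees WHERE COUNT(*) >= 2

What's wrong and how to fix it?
Bug: WHERE filters individual rows, not groups, so a group-level COUNT is invalid there

Fix: Use a subquery that GROUPs and filters with HAVING, then count its rows

Corrected query:
SELECT COUNT(*) FROM (SELECT dept FROM employees GROUP BY dept HAVING COUNT(*) >= 2)

Result:
COUNT(*)
--------
2       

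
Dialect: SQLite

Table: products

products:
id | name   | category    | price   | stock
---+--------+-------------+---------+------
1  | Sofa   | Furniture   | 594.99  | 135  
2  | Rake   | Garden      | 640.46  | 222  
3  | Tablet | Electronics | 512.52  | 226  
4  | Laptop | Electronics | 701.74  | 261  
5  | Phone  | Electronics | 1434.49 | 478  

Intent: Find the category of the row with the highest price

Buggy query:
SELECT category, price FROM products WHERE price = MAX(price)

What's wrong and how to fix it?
Bug: WHERE is evaluated per row; an aggregate over the whole table isn't defined there

Fix: Wrap MAX in a scalar subquery so WHERE compares against a single value

Corrected query:
SELECT category, price FROM products WHERE price = (SELECT MAX(price) FROM products)

Result:
category    | price  
------------+--------
Electronics | 1434.49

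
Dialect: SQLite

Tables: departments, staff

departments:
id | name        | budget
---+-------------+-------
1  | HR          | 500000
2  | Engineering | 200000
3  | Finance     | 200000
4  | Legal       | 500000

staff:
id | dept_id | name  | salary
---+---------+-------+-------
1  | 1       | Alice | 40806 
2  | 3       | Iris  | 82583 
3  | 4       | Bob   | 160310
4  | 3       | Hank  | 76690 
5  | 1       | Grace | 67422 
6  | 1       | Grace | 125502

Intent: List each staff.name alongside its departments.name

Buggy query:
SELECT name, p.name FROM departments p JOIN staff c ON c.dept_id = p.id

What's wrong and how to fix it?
Bug: 'name' exists in both joined tables, so the database can't tell which one is meant

Fix: Qualify the column with its table alias (c.name)

Corrected query:
SELECT c.name, p.name FROM departments p JOIN staff c ON c.dept_id = p.id

Result:
name  | name   
------+--------
Alice | HR     
Iris  | Finance
Bob   | Legal  
Hank  | Finance
Grace | HR     
Grace | HR     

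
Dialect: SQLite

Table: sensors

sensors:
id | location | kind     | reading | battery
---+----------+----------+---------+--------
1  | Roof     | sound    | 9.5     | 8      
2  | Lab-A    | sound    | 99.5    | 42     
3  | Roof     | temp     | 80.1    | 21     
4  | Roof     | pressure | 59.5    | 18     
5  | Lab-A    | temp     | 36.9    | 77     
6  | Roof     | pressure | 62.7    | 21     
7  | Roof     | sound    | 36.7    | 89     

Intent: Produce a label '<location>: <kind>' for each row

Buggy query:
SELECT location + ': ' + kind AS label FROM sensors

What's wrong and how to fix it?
Bug: '+' is numeric addition; on text columns SQLite converts them to 0 instead of concatenating

Fix: Use the || operator for string concatenation

Corrected query:
SELECT location || ': ' || kind AS label FROM sensors

Result:
label         
--------------
Roof: sound   
Lab-A: sound  
Roof: temp    
Roof: pressure
Lab-A: temp   
Roof: pressure
Roof: sound   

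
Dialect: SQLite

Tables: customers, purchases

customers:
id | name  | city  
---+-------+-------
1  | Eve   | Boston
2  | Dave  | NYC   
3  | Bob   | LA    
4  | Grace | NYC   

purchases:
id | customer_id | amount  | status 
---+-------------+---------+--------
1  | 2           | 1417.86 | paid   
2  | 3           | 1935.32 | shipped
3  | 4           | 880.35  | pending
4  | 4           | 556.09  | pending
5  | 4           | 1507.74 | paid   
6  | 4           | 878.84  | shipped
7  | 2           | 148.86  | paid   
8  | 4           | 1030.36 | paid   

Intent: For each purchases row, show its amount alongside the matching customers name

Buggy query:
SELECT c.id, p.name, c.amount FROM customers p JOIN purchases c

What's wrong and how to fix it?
Bug: Missing join condition: each purchases row is matched to all customers rows instead of just its own

Fix: Add ON c.customer_id = p.id to the JOIN

Corrected query:
SELECT c.id, p.name, c.amount FROM customers p JOIN purchases c ON c.customer_id = p.id

Result:
id | name  | amount 
---+-------+--------
1  | Dave  | 1417.86
2  | Bob   | 1935.32
3  | Grace | 880.35 
4  | Grace | 556.09 
5  | Grace | 1507.74
6  | Grace | 878.84 
7  | Dave  | 148.86 
8  | Grace | 1030.36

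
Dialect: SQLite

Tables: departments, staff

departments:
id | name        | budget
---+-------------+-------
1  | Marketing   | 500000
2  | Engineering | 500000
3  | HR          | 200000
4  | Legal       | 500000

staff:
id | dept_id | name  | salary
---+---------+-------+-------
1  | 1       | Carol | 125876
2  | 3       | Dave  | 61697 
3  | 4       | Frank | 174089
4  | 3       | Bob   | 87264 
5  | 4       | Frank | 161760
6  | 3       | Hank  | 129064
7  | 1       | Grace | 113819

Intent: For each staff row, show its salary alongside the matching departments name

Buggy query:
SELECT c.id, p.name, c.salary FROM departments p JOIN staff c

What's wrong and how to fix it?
Bug: JOIN with no ON clause produces a cartesian product; every staff row pairs with every departments row

Fix: Add ON c.dept_id = p.id to the JOIN

Corrected query:
SELECT c.id, p.name, c.salary FROM departments p JOIN staff c ON c.dept_id = p.id

Result:
id | name      | salary
---+-----------+-------
1  | Marketing | 125876
2  | HR        | 61697 
3  | Legal     | 174089
4  | HR        | 87264 
5  | Legal     | 161760
6  | HR        | 129064
7  | Marketing | 113819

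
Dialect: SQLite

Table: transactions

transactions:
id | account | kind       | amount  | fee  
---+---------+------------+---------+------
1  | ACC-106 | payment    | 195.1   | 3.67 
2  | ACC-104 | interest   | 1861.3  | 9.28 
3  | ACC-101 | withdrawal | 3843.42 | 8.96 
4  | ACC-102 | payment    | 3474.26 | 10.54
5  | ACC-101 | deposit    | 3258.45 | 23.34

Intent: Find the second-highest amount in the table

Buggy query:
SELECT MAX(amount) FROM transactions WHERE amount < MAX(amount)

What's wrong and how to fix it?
Bug: The inner MAX is an aggregate inside WHERE, which is not allowed

Fix: Put the inner MAX in a scalar subquery

Corrected query:
SELECT MAX(amount) FROM transactions WHERE amount < (SELECT MAX(amount) FROM transactions)

Result:
MAX(amount)
-----------
3474.26    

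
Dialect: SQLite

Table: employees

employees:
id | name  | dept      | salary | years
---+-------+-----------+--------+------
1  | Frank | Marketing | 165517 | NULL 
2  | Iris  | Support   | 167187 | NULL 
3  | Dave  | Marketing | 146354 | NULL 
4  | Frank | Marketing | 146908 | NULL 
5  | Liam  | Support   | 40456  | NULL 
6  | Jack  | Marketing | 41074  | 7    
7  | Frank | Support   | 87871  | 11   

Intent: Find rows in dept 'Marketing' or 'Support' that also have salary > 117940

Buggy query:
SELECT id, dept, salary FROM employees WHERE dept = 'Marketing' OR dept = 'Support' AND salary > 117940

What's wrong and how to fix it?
Bug: AND binds tighter than OR, so this parses as dept = 'Marketing' OR (dept = 'Support' AND salary > 117940)

Fix: Group the OR with parentheses (or use IN), then AND the threshold

Corrected query:
SELECT id, dept, salary FROM employees WHERE (dept = 'Marketing' OR dept = 'Support') AND salary > 117940

Result:
id | dept      | salary
---+-----------+-------
1  | Marketing | 165517
2  | Support   | 167187
3  | Marketing | 146354
4  | Marketing | 146908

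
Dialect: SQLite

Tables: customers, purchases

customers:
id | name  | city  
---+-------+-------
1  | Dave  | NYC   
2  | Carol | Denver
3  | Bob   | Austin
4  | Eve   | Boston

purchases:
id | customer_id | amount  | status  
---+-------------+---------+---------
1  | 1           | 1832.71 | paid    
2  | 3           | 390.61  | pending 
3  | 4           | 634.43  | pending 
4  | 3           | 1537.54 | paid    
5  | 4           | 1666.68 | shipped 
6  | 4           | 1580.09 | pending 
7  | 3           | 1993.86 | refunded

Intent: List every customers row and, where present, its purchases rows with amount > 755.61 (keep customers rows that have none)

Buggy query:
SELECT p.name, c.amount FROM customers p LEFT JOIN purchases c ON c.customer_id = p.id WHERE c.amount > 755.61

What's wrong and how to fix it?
Bug: Filtering c.amount in WHERE discards the NULL rows produced by LEFT JOIN, turning it into an inner join

Fix: Move the right-table condition into the ON clause so unmatched parents are kept

Corrected query:
SELECT p.name, c.amount FROM customers p LEFT JOIN purchases c ON c.customer_id = p.id AND c.amount > 755.61

Result:
name  | amount 
------+--------
Dave  | 1832.71
Carol | NULL   
Bob   | 1537.54
Bob   | 1993.86
Eve   | 1580.09
Eve   | 1666.68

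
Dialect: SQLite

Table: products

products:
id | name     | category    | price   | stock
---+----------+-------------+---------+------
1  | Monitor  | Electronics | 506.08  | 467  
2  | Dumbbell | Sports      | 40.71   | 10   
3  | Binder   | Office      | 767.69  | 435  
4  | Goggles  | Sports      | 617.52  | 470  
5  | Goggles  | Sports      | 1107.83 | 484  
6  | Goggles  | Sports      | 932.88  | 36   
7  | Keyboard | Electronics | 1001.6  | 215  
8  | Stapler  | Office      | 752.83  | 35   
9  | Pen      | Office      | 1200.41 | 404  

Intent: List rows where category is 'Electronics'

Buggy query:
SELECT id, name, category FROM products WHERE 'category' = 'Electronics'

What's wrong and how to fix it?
Bug: Single quotes denote string literals in SQL; the column name is being compared as a constant string

Fix: Remove the quotes around the column name (or use double quotes for an identifier)

Corrected query:
SELECT id, name, category FROM products WHERE category = 'Electronics'

Result:
id | name     | category   
---+----------+------------
1  | Monitor  | Electronics
7  | Keyboard | Electronics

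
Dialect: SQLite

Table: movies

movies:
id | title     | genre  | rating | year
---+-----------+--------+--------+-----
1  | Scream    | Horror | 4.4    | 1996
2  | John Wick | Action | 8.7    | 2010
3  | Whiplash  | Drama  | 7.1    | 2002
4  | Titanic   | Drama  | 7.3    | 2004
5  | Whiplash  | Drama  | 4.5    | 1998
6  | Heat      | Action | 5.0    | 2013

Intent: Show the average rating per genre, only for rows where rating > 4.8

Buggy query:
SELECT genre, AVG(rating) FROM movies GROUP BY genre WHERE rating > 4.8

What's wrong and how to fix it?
Bug: Row-level WHERE must come before GROUP BY in the clause order

Fix: Place WHERE between FROM and GROUP BY

Corrected query:
SELECT genre, AVG(rating) FROM movies WHERE rating > 4.8 GROUP BY genre

Result:
genre  | AVG(rating)
-------+------------
Action | 6.85       
Drama  | 7.2        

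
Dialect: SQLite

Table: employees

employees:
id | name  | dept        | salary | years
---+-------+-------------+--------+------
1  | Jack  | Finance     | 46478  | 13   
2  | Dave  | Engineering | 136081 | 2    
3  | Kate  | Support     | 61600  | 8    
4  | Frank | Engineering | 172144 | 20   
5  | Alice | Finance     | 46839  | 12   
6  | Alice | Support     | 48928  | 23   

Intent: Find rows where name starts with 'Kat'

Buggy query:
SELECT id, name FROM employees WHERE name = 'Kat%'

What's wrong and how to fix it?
Bug: Wildcards only work with LIKE; '=' treats '%' as a literal character

Fix: Use LIKE for wildcard pattern matching

Corrected query:
SELECT id, name FROM employees WHERE name LIKE 'Kat%'

Result:
id | name
---+-----
3  | Kate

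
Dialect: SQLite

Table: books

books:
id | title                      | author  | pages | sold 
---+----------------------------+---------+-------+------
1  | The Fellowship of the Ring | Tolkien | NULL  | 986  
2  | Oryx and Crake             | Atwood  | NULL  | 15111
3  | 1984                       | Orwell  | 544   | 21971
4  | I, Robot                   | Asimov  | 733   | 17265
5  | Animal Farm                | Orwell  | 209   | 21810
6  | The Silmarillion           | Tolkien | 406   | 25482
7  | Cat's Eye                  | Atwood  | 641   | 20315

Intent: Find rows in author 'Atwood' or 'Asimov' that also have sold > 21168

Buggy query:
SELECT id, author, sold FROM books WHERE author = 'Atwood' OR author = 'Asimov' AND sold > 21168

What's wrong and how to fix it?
Bug: Without parentheses, AND is evaluated before OR, so the sold filter only applies to the 'Asimov' branch

Fix: Add parentheses around the OR so the AND applies to both alternatives

Corrected query:
SELECT id, author, sold FROM books WHERE (author = 'Atwood' OR author = 'Asimov') AND sold > 21168

Result:
(no rows)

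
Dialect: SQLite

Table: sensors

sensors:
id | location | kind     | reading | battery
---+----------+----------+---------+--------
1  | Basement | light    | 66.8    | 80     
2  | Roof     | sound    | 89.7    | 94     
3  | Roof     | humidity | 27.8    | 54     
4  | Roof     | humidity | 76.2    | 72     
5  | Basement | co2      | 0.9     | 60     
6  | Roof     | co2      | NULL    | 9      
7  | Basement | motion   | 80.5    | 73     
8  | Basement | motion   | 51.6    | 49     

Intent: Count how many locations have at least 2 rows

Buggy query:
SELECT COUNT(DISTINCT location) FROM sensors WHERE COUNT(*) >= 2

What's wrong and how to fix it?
Bug: WHERE filters individual rows, not groups, so a group-level COUNT is invalid there

Fix: Group first with HAVING COUNT(*) >= 2, then COUNT the resulting groups

Corrected query:
SELECT COUNT(*) FROM (SELECT location FROM sensors GROUP BY location HAVING COUNT(*) >= 2)

Result:
COUNT(*)
--------
2       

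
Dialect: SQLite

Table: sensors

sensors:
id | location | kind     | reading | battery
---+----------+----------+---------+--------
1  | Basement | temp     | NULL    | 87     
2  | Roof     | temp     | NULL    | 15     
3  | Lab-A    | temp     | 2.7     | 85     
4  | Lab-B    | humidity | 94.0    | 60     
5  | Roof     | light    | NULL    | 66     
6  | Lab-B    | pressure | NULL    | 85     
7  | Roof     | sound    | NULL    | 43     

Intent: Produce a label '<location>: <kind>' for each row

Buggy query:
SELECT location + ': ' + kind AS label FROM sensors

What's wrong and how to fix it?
Bug: '+' is numeric addition; on text columns SQLite converts them to 0 instead of concatenating

Fix: Replace + with || to concatenate text

Corrected query:
SELECT location || ': ' || kind AS label FROM sensors

Result:
label          
---------------
Basement: temp 
Roof: temp     
Lab-A: temp    
Lab-B: humidity
Roof: light    
Lab-B: pressure
Roof: sound    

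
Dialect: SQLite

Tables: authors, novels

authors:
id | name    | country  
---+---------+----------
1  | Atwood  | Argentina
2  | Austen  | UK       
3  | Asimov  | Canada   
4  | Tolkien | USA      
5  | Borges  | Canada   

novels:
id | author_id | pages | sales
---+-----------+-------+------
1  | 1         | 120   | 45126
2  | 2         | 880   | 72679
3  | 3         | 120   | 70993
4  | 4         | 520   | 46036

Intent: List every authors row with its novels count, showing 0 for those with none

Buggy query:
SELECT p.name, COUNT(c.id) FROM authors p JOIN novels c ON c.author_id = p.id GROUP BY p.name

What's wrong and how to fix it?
Bug: INNER JOIN drops authors rows that have no matching novels rows

Fix: Switch to LEFT JOIN to retain unmatched parent rows

Corrected query:
SELECT p.name, COUNT(c.id) FROM authors p LEFT JOIN novels c ON c.author_id = p.id GROUP BY p.name

Result:
name    | COUNT(c.id)
--------+------------
Asimov  | 1          
Atwood  | 1          
Austen  | 1          
Borges  | 0          
Tolkien | 1          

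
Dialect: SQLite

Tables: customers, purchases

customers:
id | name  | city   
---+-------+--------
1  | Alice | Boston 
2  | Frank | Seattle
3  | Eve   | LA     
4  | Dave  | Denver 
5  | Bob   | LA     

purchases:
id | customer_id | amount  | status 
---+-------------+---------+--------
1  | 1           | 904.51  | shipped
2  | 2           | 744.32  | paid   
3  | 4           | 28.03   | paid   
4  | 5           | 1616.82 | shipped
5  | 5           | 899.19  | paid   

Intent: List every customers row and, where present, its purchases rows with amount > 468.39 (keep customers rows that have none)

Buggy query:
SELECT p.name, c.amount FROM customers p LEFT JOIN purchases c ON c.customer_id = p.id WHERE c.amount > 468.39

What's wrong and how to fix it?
Bug: A WHERE condition on the right-hand table after LEFT JOIN drops unmatched parents

Fix: Move the right-table condition into the ON clause so unmatched parents are kept

Corrected query:
SELECT p.name, c.amount FROM customers p LEFT JOIN purchases c ON c.customer_id = p.id AND c.amount > 468.39

Result:
name  | amount 
------+--------
Alice | 904.51 
Frank | 744.32 
Eve   | NULL   
Dave  | NULL   
Bob   | 899.19 
Bob   | 1616.82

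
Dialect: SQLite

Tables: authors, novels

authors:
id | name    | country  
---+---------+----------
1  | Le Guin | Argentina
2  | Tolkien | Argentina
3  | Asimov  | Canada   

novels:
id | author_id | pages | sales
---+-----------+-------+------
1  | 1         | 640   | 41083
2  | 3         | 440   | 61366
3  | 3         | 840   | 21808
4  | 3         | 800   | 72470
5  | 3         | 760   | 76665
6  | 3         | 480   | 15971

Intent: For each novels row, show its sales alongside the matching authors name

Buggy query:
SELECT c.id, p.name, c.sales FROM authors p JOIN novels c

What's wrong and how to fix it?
Bug: Missing join condition: each novels row is matched to all authors rows instead of just its own

Fix: Add ON c.author_id = p.id to the JOIN

Corrected query:
SELECT c.id, p.name, c.sales FROM authors p JOIN novels c ON c.author_id = p.id

Result:
id | name    | sales
---+---------+------
1  | Le Guin | 41083
2  | Asimov  | 61366
3  | Asimov  | 21808
4  | Asimov  | 72470
5  | Asimov  | 76665
6  | Asimov  | 15971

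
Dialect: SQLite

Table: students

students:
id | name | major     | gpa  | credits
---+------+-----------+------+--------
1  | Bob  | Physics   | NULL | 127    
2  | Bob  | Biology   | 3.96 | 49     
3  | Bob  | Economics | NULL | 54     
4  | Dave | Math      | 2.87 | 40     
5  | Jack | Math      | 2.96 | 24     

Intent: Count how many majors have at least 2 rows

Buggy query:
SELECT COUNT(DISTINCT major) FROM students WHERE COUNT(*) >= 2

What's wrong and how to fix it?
Bug: COUNT(*) cannot appear in WHERE; the per-group count doesn't exist yet

Fix: Use a subquery that GROUPs and filters with HAVING, then count its rows

Corrected query:
SELECT COUNT(*) FROM (SELECT major FROM students GROUP BY major HAVING COUNT(*) >= 2)

Result:
COUNT(*)
--------
1       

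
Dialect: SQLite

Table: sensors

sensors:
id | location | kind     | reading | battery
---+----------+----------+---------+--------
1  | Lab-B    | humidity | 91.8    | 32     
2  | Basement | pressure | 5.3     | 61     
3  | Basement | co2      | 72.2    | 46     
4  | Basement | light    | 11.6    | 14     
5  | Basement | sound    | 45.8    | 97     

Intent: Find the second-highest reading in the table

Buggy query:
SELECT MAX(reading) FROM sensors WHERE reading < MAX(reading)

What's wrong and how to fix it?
Bug: The inner MAX is an aggregate inside WHERE, which is not allowed

Fix: Compute the overall MAX in a subquery, then take MAX of rows below it

Corrected query:
SELECT MAX(reading) FROM sensors WHERE reading < (SELECT MAX(reading) FROM sensors)

Result:
MAX(reading)
------------
72.2        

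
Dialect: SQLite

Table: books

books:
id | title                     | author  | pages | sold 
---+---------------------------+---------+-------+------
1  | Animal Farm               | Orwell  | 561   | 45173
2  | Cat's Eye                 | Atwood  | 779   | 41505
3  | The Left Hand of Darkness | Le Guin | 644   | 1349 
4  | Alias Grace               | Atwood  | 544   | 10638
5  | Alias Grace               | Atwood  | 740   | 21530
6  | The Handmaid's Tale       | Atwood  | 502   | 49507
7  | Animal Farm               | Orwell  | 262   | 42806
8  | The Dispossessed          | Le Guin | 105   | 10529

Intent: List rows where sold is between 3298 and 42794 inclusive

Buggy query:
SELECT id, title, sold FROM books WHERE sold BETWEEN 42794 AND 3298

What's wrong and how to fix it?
Bug: The bounds are reversed; BETWEEN a AND b requires a <= b to match anything

Fix: Swap the bounds so the smaller value comes first

Corrected query:
SELECT id, title, sold FROM books WHERE sold BETWEEN 3298 AND 42794

Result:
id | title            | sold 
---+------------------+------
2  | Cat's Eye        | 41505
4  | Alias Grace      | 10638
5  | Alias Grace      | 21530
8  | The Dispossessed | 10529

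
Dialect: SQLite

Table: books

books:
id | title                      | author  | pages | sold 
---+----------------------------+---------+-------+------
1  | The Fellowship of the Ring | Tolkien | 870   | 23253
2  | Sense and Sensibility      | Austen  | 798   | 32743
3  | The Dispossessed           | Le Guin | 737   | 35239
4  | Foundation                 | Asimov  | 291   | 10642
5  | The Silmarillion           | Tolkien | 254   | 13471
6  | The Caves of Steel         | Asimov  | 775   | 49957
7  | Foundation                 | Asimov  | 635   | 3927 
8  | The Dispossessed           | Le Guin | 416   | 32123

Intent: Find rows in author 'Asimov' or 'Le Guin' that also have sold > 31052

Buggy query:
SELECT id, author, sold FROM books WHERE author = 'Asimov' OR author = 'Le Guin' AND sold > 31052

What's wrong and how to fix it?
Bug: AND binds tighter than OR, so this parses as author = 'Asimov' OR (author = 'Le Guin' AND sold > 31052)

Fix: Group the OR with parentheses (or use IN), then AND the threshold

Corrected query:
SELECT id, author, sold FROM books WHERE (author = 'Asimov' OR author = 'Le Guin') AND sold > 31052

Result:
id | author  | sold 
---+---------+------
3  | Le Guin | 35239
6  | Asimov  | 49957
8  | Le Guin | 32123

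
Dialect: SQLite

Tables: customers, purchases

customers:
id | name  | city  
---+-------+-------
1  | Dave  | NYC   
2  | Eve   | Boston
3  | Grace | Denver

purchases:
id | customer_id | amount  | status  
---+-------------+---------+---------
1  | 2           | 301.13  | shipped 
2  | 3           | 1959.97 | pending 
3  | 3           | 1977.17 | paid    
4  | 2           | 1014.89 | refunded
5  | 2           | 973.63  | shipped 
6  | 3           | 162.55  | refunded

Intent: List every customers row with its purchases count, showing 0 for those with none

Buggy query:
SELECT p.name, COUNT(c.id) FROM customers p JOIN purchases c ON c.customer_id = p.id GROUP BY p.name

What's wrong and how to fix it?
Bug: INNER JOIN drops customers rows that have no matching purchases rows

Fix: Switch to LEFT JOIN to retain unmatched parent rows

Corrected query:
SELECT p.name, COUNT(c.id) FROM customers p LEFT JOIN purchases c ON c.customer_id = p.id GROUP BY p.name

Result:
name  | COUNT(c.id)
------+------------
Dave  | 0          
Eve   | 3          
Grace | 3          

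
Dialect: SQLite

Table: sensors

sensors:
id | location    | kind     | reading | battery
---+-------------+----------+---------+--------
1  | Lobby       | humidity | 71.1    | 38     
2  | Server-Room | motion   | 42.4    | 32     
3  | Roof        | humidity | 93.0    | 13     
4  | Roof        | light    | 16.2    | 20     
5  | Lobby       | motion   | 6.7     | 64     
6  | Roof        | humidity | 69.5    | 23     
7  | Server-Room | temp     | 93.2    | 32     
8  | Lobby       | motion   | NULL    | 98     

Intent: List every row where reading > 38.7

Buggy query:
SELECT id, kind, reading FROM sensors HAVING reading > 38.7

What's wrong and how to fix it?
Bug: HAVING filters the output of aggregation, but this query has no GROUP BY and no aggregate functions, so SQLite rejects it (HAVING clause on a non-aggregate query); the condition here is per row

Fix: Replace HAVING with WHERE since the condition applies to individual rows

Corrected query:
SELECT id, kind, reading FROM sensors WHERE reading > 38.7

Result:
id | kind     | reading
---+----------+--------
1  | humidity | 71.1   
2  | motion   | 42.4   
3  | humidity | 93     
6  | humidity | 69.5   
7  | temp     | 93.2   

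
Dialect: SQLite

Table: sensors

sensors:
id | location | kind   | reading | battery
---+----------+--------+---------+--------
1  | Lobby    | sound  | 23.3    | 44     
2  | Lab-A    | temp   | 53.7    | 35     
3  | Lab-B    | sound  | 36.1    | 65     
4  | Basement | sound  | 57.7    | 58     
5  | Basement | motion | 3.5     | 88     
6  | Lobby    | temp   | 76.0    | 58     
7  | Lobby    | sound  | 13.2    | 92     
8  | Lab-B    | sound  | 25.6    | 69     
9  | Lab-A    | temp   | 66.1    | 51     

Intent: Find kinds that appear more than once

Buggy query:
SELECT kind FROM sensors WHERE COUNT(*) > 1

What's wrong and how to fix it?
Bug: WHERE can't reference COUNT(*); aggregates are computed after WHERE

Fix: Group first, then use HAVING for the count condition

Corrected query:
SELECT kind FROM sensors GROUP BY kind HAVING COUNT(*) > 1

Result:
kind 
-----
sound
temp 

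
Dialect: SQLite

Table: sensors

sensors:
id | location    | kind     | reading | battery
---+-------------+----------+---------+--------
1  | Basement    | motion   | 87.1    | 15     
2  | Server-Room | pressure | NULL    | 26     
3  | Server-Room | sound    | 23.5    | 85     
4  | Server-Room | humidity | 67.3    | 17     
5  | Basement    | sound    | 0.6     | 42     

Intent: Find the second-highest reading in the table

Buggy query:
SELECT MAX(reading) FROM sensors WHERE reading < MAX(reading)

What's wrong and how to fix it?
Bug: MAX(reading) on the right of the comparison is an aggregate-in-WHERE error

Fix: Compute the overall MAX in a subquery, then take MAX of rows below it

Corrected query:
SELECT MAX(reading) FROM sensors WHERE reading < (SELECT MAX(reading) FROM sensors)

Result:
MAX(reading)
------------
67.3        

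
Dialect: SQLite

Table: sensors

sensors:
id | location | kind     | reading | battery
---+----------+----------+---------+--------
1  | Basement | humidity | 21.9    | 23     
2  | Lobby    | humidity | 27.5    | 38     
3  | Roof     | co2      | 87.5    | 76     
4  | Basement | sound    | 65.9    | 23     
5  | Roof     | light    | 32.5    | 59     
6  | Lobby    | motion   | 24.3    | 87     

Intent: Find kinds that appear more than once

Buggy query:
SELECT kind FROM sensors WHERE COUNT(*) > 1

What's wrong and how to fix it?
Bug: COUNT(*) is an aggregate and cannot be used in WHERE

Fix: Group first, then use HAVING for the count condition

Corrected query:
SELECT kind FROM sensors GROUP BY kind HAVING COUNT(*) > 1

Result:
kind    
--------
humidity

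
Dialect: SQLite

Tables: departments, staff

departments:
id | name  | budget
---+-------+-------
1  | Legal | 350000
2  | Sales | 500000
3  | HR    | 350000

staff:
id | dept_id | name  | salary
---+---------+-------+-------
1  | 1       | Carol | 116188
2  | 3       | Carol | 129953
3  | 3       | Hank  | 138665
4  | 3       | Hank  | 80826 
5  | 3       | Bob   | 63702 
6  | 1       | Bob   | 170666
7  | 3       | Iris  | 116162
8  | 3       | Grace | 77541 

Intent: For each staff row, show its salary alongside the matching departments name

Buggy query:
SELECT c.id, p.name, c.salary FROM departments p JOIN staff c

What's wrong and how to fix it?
Bug: Missing join condition: each staff row is matched to all departments rows instead of just its own

Fix: Specify the join condition linking the foreign key to the parent id

Corrected query:
SELECT c.id, p.name, c.salary FROM departments p JOIN staff c ON c.dept_id = p.id

Result:
id | name  | salary
---+-------+-------
1  | Legal | 116188
2  | HR    | 129953
3  | HR    | 138665
4  | HR    | 80826 
5  | HR    | 63702 
6  | Legal | 170666
7  | HR    | 116162
8  | HR    | 77541 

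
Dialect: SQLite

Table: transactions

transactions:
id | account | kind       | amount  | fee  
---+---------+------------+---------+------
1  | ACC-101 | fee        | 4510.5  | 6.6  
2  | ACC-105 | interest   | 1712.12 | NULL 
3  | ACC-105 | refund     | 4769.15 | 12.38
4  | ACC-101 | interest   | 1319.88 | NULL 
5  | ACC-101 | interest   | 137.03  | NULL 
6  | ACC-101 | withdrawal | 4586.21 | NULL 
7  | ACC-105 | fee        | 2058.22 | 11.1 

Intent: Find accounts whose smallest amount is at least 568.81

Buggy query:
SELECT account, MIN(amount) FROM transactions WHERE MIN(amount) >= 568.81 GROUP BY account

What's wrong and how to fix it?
Bug: MIN() in WHERE is a misuse of aggregate

Fix: Use HAVING for the per-group MIN condition

Corrected query:
SELECT account, MIN(amount) FROM transactions GROUP BY account HAVING MIN(amount) >= 568.81

Result:
account | MIN(amount)
--------+------------
ACC-105 | 1712.12    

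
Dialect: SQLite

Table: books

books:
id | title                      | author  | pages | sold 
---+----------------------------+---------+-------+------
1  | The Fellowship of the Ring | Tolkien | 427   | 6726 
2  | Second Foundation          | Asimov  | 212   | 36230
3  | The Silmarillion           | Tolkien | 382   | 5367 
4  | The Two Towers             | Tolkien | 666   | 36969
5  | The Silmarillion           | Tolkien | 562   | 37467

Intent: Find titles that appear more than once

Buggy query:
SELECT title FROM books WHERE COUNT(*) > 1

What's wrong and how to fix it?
Bug: COUNT(*) is an aggregate and cannot be used in WHERE

Fix: Group first, then use HAVING for the count condition

Corrected query:
SELECT title FROM books GROUP BY title HAVING COUNT(*) > 1

Result:
title           
----------------
The Silmarillion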